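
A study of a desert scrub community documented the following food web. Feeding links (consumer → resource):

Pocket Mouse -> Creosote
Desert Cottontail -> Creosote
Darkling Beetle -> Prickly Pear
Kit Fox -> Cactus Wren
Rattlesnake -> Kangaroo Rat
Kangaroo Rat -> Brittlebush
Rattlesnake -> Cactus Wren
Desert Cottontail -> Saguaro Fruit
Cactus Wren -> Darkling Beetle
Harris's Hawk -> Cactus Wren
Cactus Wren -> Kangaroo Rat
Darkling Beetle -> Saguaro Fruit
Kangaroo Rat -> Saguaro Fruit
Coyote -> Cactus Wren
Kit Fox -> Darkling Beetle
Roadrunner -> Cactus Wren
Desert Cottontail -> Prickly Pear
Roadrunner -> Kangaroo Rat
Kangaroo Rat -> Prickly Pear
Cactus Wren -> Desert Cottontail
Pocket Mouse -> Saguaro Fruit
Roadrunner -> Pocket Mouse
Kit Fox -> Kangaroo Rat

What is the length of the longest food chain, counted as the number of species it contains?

One longest chain: Prickly Pear → Desert Cottontail → Cactus Wren → Kit Fox.
It has 4 species and 3 links.

4 species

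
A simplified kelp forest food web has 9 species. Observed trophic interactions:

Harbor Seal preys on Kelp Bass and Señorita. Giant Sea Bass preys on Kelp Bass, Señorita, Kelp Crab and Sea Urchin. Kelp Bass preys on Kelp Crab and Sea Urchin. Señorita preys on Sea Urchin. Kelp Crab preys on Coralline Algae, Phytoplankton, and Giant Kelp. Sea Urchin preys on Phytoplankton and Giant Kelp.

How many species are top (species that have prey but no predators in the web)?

Top species (has prey, but nothing eats it): Giant Sea Bass, Harbor Seal.
Count: 2.

2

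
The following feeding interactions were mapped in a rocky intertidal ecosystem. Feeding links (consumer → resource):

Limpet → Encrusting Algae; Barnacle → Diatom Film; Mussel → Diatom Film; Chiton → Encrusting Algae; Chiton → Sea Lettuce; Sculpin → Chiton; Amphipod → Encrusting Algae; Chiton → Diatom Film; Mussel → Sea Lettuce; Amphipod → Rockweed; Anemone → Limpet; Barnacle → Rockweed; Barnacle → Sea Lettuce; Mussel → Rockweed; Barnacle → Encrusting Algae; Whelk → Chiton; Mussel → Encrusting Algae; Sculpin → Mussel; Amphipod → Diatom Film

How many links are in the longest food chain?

One longest chain: Sea Lettuce → Chiton → Whelk.
It has 3 species and 2 links.

2 links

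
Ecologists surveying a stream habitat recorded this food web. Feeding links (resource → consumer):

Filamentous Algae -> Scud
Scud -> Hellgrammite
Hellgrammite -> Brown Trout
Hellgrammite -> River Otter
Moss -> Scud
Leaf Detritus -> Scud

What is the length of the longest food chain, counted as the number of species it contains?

4 species

One longest chain: Leaf Detritus → Scud → Hellgrammite → Brown Trout.
It has 4 species and 3 links.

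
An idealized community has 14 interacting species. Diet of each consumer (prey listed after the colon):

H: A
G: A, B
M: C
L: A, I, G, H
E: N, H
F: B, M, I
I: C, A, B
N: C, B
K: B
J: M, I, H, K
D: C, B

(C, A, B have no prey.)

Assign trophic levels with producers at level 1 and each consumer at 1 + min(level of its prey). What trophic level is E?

Trophic level 3

A is a producer → level 1.
H eats A → level 2.
E eats H → level 3.
No prey of E is below level 2, so 3 is the minimum.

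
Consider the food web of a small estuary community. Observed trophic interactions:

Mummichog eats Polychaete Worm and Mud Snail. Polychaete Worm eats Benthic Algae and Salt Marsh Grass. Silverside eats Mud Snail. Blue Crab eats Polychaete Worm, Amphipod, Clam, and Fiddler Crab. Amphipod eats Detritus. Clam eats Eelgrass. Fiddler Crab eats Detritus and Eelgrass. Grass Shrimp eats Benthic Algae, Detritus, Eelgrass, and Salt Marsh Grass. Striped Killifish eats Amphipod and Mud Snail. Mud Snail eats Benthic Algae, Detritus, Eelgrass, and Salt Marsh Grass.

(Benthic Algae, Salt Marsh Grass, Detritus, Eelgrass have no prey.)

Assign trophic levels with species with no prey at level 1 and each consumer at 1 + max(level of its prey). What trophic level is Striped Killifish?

Benthic Algae has no prey (basal) → level 1.
Mud Snail eats Benthic Algae (level 1); other prey at levels: Salt Marsh Grass 1, Detritus 1, Eelgrass 1 → level 2.
Striped Killifish eats Mud Snail (level 2); other prey at levels: Amphipod 2 → level 3.

Trophic level 3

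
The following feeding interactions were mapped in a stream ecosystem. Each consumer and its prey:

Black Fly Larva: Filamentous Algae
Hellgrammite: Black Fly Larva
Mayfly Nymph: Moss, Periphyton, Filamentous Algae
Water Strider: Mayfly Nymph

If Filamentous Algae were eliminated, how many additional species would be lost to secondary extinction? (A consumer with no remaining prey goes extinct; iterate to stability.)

2

Remove Filamentous Algae.
Round 1: Black Fly Larva (all prey gone) → extinct.
Round 2: Hellgrammite (all prey gone) → extinct.
No further losses. Total secondary extinctions: 2.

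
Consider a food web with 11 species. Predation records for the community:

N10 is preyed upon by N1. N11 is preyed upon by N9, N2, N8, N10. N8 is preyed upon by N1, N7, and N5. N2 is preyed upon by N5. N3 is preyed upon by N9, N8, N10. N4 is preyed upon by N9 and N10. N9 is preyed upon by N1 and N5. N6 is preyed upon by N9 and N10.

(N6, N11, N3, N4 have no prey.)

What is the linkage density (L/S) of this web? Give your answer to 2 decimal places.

There are L = 18 links among S = 11 species.
L/S = 18/11 = 1.6364 ≈ 1.64.

L/S = 1.64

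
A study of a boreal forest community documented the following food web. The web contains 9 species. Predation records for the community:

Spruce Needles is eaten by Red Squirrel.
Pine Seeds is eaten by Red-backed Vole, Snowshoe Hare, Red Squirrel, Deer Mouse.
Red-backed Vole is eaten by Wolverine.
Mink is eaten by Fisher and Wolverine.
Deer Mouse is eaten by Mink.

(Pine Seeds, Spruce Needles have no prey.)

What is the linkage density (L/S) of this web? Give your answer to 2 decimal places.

There are L = 9 links among S = 9 species.
L/S = 9/9 = 1.0000 ≈ 1.00.

L/S = 1.00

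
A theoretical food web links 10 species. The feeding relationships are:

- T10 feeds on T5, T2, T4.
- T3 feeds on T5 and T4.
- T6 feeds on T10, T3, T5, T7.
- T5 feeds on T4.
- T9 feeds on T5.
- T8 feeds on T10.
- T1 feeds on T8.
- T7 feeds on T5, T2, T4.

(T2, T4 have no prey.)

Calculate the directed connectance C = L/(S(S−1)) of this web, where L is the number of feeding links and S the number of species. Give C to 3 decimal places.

The web has S = 10 species and L = 16 feeding links.
C = L / (S(S−1)) = 16 / 90 = 0.1778 ≈ 0.178.

C = 0.178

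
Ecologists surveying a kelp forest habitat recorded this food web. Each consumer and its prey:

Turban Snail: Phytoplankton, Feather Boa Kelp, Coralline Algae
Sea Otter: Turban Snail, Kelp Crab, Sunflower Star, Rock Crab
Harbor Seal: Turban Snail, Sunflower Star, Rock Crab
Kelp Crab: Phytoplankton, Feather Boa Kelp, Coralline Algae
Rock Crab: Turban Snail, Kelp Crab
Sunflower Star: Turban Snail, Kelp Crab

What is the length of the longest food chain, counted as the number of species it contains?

One longest chain: Phytoplankton → Turban Snail → Sunflower Star → Harbor Seal.
It has 4 species and 3 links.

4 species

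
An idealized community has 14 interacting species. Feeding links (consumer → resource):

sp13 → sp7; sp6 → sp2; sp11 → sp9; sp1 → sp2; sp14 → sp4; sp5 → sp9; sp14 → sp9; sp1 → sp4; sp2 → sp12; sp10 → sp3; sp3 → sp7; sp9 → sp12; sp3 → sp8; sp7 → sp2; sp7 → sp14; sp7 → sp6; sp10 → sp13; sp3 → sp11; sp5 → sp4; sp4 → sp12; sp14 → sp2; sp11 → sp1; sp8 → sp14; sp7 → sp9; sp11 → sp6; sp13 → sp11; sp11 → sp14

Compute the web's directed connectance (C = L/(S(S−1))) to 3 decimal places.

The web has S = 14 species and L = 27 feeding links.
C = L / (S(S−1)) = 27 / 182 = 0.1484 ≈ 0.148.

C = 0.148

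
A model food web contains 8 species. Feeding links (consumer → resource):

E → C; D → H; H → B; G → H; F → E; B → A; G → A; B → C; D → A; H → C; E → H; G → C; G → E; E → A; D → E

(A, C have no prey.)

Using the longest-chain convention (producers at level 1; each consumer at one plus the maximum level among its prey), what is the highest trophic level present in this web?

5

Producers (level 1): A, C.
A → B → H → E → F gives F level 5.
No species has a prey at level 5, so no species reaches level 6.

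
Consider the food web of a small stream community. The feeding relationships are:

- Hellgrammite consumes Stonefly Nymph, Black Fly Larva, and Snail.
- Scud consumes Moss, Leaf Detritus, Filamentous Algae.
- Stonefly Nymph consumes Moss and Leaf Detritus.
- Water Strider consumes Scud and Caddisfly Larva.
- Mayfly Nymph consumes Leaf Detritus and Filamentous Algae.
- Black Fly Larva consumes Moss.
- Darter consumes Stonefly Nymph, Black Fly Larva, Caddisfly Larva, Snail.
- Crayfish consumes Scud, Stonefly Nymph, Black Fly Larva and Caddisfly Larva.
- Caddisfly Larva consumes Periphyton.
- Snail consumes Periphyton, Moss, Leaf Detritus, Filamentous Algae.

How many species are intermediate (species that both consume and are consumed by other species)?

Intermediate species (has both prey and predators): Scud, Stonefly Nymph, Snail, Black Fly Larva, Caddisfly Larva.
Count: 5.

5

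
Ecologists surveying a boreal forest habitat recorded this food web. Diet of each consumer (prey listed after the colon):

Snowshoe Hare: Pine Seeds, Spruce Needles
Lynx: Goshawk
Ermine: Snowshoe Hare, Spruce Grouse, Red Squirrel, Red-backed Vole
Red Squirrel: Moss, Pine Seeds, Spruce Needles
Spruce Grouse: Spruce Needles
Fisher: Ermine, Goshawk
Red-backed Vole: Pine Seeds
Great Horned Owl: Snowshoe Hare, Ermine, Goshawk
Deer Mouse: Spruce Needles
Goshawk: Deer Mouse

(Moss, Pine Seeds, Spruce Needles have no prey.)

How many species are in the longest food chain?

One longest chain: Spruce Needles → Deer Mouse → Goshawk → Lynx.
It has 4 species and 3 links.

4 species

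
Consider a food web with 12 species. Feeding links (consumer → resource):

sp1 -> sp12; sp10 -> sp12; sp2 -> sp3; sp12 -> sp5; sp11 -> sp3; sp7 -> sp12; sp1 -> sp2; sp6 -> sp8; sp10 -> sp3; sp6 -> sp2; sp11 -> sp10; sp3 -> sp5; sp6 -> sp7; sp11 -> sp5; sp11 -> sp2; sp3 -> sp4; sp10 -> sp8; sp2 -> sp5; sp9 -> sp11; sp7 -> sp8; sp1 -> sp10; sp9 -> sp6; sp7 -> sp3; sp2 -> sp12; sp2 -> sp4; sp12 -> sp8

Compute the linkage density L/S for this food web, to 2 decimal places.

L/S = 2.17

There are L = 26 links among S = 12 species.
L/S = 26/12 = 2.1667 ≈ 2.17.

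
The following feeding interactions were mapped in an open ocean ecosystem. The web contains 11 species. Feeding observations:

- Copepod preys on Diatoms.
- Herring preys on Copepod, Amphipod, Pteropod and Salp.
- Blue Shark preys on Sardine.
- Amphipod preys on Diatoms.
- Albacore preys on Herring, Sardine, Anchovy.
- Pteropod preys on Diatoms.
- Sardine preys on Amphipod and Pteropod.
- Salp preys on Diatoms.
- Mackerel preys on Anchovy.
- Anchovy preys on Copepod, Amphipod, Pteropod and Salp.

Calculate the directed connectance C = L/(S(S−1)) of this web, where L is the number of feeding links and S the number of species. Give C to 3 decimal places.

C = 0.173

The web has S = 11 species and L = 19 feeding links.
C = L / (S(S−1)) = 19 / 110 = 0.1727 ≈ 0.173.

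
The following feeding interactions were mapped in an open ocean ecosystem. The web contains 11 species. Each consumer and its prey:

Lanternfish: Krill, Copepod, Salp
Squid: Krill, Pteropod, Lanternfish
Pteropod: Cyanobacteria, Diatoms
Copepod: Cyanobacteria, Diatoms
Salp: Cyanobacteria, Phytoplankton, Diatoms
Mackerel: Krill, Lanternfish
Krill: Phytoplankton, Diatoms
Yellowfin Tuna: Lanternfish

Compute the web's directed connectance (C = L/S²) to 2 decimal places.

The web has S = 11 species and L = 18 feeding links.
C = L / S² = 18 / 121 = 0.1488 ≈ 0.15.

C = 0.15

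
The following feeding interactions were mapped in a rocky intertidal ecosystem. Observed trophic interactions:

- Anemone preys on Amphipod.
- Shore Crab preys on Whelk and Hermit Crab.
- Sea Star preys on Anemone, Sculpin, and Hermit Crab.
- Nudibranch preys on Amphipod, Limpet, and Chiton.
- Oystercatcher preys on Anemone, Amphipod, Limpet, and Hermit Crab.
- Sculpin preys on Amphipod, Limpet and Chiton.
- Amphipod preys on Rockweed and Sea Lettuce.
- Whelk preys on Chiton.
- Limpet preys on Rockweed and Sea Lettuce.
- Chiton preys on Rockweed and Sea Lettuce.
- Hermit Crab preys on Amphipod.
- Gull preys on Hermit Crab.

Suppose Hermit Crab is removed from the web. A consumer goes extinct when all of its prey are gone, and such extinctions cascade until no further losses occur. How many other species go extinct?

1

Remove Hermit Crab.
Round 1: Gull (all prey gone) → extinct.
No further losses. Total secondary extinctions: 1.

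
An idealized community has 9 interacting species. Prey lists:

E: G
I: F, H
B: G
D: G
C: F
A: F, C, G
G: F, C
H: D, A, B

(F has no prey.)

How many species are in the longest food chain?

6 species

One longest chain: F → C → G → D → H → I.
It has 6 species and 5 links.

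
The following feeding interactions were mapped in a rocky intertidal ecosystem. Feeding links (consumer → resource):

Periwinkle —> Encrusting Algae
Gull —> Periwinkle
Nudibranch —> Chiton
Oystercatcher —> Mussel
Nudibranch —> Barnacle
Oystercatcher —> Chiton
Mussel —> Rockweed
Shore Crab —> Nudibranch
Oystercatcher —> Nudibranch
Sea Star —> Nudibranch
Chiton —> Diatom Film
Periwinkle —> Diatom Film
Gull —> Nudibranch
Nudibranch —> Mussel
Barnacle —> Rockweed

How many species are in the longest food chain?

One longest chain: Diatom Film → Chiton → Nudibranch → Oystercatcher.
It has 4 species and 3 links.

4 species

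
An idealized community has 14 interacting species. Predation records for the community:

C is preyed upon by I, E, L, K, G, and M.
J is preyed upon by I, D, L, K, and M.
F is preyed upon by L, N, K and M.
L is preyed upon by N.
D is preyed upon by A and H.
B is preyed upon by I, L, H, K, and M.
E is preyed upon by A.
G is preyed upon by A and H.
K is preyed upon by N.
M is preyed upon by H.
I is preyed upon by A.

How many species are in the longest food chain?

One longest chain: J → K → N.
It has 3 species and 2 links.

3 species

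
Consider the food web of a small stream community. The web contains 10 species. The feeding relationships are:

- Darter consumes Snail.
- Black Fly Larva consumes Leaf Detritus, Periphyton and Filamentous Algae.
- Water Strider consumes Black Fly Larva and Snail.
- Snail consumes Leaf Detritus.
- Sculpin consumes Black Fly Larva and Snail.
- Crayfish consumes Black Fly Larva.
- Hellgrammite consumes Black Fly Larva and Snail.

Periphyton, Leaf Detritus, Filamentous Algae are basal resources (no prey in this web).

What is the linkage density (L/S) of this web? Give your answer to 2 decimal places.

There are L = 12 links among S = 10 species.
L/S = 12/10 = 1.2000 ≈ 1.20.

L/S = 1.20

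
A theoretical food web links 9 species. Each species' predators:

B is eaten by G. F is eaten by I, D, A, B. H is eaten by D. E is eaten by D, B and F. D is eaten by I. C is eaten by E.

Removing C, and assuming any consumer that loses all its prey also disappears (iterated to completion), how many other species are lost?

5

Remove C.
Round 1: E (all prey gone) → extinct.
Round 2: F (all prey gone) → extinct.
Round 3: A (all prey gone), B (all prey gone) → extinct.
Round 4: G (all prey gone) → extinct.
No further losses. Total secondary extinctions: 5.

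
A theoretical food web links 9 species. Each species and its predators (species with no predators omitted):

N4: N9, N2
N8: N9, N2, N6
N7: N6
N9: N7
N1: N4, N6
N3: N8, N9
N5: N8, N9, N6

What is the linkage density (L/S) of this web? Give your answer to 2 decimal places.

L/S = 1.56

There are L = 14 links among S = 9 species.
L/S = 14/9 = 1.5556 ≈ 1.56.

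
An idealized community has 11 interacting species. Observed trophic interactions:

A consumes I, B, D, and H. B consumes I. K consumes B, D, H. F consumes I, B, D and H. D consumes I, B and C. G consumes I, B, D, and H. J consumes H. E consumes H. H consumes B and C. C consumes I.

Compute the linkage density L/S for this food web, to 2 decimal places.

L/S = 2.18

There are L = 24 links among S = 11 species.
L/S = 24/11 = 2.1818 ≈ 2.18.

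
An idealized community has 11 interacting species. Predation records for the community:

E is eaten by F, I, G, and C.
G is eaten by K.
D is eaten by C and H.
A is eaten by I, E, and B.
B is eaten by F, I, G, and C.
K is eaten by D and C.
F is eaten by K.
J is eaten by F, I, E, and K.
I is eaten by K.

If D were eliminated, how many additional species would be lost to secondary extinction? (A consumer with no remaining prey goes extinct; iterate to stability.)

1

Remove D.
Round 1: H (all prey gone) → extinct.
No further losses. Total secondary extinctions: 1.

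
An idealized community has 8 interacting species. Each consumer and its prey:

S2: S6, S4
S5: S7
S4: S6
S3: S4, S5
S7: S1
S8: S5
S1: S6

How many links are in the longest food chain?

One longest chain: S6 → S1 → S7 → S5 → S3.
It has 5 species and 4 links.

4 links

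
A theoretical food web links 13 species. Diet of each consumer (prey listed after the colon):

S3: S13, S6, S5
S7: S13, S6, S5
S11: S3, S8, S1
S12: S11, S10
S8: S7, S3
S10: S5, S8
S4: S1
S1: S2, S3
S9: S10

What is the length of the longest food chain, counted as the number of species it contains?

5 species

One longest chain: S13 → S7 → S8 → S11 → S12.
It has 5 species and 4 links.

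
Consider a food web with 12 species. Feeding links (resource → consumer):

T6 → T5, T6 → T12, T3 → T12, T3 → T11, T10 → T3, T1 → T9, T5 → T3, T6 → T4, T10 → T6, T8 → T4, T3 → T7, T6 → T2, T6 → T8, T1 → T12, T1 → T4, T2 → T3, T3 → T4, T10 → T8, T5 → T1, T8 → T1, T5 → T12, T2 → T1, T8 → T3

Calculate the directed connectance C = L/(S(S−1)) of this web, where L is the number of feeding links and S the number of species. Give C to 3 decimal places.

C = 0.174

The web has S = 12 species and L = 23 feeding links.
C = L / (S(S−1)) = 23 / 132 = 0.1742 ≈ 0.174.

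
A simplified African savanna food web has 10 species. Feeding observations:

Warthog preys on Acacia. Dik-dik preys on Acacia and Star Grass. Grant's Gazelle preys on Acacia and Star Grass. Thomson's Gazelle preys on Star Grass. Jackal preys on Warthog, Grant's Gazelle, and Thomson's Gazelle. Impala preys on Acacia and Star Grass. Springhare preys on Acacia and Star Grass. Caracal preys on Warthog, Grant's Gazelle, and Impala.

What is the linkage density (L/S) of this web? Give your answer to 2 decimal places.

There are L = 16 links among S = 10 species.
L/S = 16/10 = 1.6000 ≈ 1.60.

L/S = 1.60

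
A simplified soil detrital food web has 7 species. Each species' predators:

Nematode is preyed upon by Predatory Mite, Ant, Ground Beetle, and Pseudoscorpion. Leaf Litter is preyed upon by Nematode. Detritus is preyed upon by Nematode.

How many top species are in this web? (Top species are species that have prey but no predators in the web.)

Top species (has prey, but nothing eats it): Ground Beetle, Pseudoscorpion, Predatory Mite, Ant.
Count: 4.

4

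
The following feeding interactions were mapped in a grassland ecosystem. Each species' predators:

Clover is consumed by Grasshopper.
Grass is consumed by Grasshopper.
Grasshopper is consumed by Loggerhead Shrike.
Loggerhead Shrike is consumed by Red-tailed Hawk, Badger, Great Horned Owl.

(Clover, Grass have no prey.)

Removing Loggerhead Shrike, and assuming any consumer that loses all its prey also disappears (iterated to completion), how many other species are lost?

Remove Loggerhead Shrike.
Round 1: Badger (all prey gone), Great Horned Owl (all prey gone), Red-tailed Hawk (all prey gone) → extinct.
No further losses. Total secondary extinctions: 3.

3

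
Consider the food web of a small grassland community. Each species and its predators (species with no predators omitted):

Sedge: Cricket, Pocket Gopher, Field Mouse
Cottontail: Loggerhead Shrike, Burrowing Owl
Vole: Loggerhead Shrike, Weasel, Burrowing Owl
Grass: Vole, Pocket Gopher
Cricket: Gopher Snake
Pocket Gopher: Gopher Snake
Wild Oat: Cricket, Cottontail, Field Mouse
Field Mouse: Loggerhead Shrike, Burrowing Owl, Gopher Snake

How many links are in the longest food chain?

One longest chain: Grass → Vole → Loggerhead Shrike.
It has 3 species and 2 links.

2 links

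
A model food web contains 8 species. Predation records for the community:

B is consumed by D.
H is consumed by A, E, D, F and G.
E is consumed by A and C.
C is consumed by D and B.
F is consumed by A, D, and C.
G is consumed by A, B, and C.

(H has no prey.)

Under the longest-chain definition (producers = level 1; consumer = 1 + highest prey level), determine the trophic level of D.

Trophic level 5

H is a producer → level 1.
G eats H → level 2.
C eats G (level 2); other prey at levels: F 2, E 2 → level 3.
B eats C (level 3); other prey at levels: G 2 → level 4.
D eats B (level 4); other prey at levels: H 1, F 2, C 3 → level 5.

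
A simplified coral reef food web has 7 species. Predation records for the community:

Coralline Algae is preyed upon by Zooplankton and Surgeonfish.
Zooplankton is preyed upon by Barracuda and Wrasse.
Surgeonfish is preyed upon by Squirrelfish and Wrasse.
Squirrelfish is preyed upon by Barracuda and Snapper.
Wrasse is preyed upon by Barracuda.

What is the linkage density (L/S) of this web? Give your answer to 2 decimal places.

L/S = 1.29

There are L = 9 links among S = 7 species.
L/S = 9/7 = 1.2857 ≈ 1.29.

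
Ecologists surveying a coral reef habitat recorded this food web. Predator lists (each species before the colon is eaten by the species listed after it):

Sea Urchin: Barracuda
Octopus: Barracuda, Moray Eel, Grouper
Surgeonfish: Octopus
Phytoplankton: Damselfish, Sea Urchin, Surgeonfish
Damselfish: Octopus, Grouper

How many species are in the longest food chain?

4 species

One longest chain: Phytoplankton → Damselfish → Octopus → Barracuda.
It has 4 species and 3 links.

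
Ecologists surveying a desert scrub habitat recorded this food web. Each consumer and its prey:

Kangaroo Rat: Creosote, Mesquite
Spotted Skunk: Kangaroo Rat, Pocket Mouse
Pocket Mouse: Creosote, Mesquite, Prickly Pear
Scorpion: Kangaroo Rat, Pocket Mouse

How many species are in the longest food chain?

One longest chain: Creosote → Kangaroo Rat → Scorpion.
It has 3 species and 2 links.

3 species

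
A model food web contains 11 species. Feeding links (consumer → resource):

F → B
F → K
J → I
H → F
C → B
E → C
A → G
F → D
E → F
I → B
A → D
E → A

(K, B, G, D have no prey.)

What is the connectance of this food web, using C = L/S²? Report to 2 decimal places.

C = 0.10

The web has S = 11 species and L = 12 feeding links.
C = L / S² = 12 / 121 = 0.0992 ≈ 0.10.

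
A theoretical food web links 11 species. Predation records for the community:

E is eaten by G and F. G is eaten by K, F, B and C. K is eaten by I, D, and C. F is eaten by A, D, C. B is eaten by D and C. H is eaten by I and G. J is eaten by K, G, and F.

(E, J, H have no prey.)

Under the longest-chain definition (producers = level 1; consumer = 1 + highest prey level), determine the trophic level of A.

E is a producer → level 1.
G eats E (level 1); other prey at levels: J 1, H 1 → level 2.
F eats G (level 2); other prey at levels: E 1, J 1 → level 3.
A eats F → level 4.

Trophic level 4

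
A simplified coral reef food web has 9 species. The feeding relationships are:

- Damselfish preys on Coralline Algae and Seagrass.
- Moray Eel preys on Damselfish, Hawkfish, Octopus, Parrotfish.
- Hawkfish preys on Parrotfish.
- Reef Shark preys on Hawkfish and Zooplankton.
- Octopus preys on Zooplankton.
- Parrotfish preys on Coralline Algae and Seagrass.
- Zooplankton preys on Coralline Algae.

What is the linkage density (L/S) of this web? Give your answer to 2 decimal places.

There are L = 13 links among S = 9 species.
L/S = 13/9 = 1.4444 ≈ 1.44.

L/S = 1.44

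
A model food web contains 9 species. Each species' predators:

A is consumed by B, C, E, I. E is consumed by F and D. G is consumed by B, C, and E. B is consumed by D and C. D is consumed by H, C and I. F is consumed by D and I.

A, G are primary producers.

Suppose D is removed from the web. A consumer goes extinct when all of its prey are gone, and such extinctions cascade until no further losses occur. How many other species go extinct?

1

Remove D.
Round 1: H (all prey gone) → extinct.
No further losses. Total secondary extinctions: 1.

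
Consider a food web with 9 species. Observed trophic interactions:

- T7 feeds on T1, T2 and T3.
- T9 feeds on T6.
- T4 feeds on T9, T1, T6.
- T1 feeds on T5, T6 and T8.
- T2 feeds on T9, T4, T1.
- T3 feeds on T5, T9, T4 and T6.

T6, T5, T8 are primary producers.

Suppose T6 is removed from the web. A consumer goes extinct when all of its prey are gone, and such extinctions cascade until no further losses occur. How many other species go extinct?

Remove T6.
Round 1: T9 (all prey gone) → extinct.
No further losses. Total secondary extinctions: 1.

1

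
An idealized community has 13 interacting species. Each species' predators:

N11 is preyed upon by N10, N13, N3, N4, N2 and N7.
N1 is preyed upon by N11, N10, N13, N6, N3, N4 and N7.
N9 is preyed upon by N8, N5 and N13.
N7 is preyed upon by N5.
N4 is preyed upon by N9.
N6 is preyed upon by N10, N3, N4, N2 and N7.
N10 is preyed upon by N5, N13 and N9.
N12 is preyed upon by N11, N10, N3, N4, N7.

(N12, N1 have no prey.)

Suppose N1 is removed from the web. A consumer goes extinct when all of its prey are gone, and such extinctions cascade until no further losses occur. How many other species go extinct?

1

Remove N1.
Round 1: N6 (all prey gone) → extinct.
No further losses. Total secondary extinctions: 1.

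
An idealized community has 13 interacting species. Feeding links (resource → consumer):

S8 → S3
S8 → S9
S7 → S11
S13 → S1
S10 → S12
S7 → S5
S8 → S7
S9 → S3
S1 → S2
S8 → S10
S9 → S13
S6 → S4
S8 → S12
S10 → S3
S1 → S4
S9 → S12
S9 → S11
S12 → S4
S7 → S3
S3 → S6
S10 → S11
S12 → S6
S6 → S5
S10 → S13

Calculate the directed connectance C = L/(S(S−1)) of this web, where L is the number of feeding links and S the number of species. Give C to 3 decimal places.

The web has S = 13 species and L = 24 feeding links.
C = L / (S(S−1)) = 24 / 156 = 0.1538 ≈ 0.154.

C = 0.154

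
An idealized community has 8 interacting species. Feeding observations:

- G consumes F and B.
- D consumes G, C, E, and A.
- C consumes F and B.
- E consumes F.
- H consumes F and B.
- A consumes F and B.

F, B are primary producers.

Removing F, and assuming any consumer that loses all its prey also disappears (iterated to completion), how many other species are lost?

Remove F.
Round 1: E (all prey gone) → extinct.
No further losses. Total secondary extinctions: 1.

1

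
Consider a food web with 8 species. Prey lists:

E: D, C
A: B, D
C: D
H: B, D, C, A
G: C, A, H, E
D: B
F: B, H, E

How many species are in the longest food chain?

One longest chain: B → D → C → H → G.
It has 5 species and 4 links.

5 species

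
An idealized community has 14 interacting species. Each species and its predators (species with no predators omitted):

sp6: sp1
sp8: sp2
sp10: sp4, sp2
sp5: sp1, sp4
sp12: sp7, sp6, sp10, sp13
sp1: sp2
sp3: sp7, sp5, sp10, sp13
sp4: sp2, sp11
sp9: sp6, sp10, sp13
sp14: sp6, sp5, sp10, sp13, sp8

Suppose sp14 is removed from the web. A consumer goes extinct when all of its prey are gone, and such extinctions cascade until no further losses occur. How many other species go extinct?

Remove sp14.
Round 1: sp8 (all prey gone) → extinct.
No further losses. Total secondary extinctions: 1.

1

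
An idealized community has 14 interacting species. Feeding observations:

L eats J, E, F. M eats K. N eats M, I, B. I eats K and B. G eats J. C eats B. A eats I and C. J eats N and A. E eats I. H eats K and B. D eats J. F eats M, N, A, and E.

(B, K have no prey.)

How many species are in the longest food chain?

One longest chain: B → I → A → F → L.
It has 5 species and 4 links.

5 species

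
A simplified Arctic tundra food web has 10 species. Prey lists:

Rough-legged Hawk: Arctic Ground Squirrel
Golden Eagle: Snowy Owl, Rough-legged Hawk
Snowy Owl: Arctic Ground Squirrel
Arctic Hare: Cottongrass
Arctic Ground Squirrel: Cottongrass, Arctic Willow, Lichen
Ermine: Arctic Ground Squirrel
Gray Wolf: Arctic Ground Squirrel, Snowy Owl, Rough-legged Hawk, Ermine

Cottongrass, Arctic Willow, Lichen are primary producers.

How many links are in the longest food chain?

One longest chain: Cottongrass → Arctic Ground Squirrel → Snowy Owl → Golden Eagle.
It has 4 species and 3 links.

3 links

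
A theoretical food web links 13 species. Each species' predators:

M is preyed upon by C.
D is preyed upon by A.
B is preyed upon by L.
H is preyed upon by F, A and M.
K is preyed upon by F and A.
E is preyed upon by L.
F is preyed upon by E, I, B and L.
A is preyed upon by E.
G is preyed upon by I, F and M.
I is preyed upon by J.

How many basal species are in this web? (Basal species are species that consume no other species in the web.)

4

Basal species (no prey listed): H, K, G, D.
Count: 4.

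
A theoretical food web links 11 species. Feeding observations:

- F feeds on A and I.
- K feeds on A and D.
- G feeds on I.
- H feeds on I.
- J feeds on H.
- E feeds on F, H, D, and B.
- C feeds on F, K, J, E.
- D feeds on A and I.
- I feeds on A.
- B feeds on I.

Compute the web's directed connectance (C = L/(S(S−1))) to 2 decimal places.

C = 0.17

The web has S = 11 species and L = 19 feeding links.
C = L / (S(S−1)) = 19 / 110 = 0.1727 ≈ 0.17.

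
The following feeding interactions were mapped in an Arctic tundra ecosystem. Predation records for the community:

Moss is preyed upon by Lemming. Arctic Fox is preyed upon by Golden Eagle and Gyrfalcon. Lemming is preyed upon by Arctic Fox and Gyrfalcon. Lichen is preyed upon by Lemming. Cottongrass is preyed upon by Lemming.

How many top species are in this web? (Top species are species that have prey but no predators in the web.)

2

Top species (has prey, but nothing eats it): Gyrfalcon, Golden Eagle.
Count: 2.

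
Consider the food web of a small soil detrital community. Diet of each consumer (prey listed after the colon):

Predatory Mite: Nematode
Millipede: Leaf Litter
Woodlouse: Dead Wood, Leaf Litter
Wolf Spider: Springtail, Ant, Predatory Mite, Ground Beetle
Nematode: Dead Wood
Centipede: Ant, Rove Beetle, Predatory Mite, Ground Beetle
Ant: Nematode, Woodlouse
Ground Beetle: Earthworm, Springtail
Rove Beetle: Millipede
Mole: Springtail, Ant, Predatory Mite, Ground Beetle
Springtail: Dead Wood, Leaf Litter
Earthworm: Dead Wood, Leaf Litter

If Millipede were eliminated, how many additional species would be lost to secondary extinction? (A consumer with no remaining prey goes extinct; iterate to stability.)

Remove Millipede.
Round 1: Rove Beetle (all prey gone) → extinct.
No further losses. Total secondary extinctions: 1.

1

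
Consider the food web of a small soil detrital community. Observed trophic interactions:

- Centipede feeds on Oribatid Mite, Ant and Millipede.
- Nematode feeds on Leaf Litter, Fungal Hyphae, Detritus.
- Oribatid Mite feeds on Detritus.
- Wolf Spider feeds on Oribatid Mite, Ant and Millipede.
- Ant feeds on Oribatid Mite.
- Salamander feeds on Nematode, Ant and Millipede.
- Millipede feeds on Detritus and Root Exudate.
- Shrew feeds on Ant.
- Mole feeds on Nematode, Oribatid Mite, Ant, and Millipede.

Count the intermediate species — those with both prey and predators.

4

Intermediate species (has both prey and predators): Millipede, Nematode, Oribatid Mite, Ant.
Count: 4.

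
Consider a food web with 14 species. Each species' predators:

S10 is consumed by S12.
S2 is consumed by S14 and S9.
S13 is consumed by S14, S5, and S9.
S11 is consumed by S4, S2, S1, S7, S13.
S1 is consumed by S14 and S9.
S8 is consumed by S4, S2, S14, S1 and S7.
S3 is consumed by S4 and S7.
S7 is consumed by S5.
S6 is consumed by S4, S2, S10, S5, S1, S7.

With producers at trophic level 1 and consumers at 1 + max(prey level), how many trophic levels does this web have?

Producers (level 1): S3, S8, S6, S11.
S8 → S2 → S14 gives S14 level 3.
No species has a prey at level 3, so no species reaches level 4.

3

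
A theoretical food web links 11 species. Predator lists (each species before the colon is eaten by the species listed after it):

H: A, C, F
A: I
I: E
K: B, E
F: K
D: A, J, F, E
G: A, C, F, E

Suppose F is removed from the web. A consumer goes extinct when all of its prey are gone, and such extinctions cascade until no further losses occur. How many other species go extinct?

2

Remove F.
Round 1: K (all prey gone) → extinct.
Round 2: B (all prey gone) → extinct.
No further losses. Total secondary extinctions: 2.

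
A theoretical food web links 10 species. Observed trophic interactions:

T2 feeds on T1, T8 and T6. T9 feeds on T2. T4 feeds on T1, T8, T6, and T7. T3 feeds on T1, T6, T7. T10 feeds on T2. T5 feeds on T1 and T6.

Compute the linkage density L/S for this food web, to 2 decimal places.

There are L = 14 links among S = 10 species.
L/S = 14/10 = 1.4000 ≈ 1.40.

L/S = 1.40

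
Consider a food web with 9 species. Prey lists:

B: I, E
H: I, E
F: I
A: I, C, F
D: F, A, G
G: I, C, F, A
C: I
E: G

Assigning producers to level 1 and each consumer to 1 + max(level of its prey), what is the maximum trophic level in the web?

Producers (level 1): I.
I → C → A → G → E → H gives H level 6.
No species has a prey at level 6, so no species reaches level 7.

6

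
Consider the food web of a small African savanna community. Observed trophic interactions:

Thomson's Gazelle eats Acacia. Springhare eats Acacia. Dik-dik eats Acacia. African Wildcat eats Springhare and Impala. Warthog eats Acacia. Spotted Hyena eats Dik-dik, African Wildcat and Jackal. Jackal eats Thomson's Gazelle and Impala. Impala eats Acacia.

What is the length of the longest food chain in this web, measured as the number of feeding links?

One longest chain: Acacia → Impala → Jackal → Spotted Hyena.
It has 4 species and 3 links.

3 links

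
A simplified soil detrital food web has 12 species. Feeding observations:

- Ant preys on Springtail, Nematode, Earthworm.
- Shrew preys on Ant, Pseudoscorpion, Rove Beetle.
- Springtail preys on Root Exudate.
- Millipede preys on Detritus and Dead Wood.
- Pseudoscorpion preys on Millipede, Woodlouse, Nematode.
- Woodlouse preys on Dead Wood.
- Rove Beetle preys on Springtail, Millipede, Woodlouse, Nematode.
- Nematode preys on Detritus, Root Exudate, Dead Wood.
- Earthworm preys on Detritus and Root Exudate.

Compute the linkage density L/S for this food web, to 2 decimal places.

L/S = 1.83

There are L = 22 links among S = 12 species.
L/S = 22/12 = 1.8333 ≈ 1.83.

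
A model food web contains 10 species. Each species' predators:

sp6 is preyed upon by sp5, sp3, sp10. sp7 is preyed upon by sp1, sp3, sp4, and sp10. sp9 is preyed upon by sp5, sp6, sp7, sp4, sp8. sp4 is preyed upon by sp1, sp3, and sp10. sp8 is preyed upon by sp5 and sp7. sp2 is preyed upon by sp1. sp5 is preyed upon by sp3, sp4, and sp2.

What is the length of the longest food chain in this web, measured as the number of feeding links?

One longest chain: sp9 → sp6 → sp5 → sp4 → sp3.
It has 5 species and 4 links.

4 links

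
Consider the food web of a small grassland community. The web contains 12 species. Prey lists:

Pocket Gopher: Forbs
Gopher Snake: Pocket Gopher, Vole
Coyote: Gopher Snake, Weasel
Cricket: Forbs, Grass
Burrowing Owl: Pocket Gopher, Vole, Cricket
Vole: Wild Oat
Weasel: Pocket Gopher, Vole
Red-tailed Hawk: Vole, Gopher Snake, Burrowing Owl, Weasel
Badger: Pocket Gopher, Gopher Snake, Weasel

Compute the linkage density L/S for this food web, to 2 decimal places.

L/S = 1.67

There are L = 20 links among S = 12 species.
L/S = 20/12 = 1.6667 ≈ 1.67.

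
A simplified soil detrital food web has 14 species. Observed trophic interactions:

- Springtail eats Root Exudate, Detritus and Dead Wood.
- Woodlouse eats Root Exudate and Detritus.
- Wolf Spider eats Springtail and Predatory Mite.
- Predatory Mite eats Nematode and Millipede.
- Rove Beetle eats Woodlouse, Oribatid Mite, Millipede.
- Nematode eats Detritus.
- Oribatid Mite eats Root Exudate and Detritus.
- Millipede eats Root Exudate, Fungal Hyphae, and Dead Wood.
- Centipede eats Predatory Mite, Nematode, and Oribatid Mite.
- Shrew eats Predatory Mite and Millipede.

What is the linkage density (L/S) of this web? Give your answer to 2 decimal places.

There are L = 23 links among S = 14 species.
L/S = 23/14 = 1.6429 ≈ 1.64.

L/S = 1.64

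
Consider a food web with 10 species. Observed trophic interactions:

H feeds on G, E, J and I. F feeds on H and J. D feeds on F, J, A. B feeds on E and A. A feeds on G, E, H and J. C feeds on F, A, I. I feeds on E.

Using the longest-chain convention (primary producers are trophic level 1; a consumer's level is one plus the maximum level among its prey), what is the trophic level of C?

E is a producer → level 1.
I eats E → level 2.
H eats I (level 2); other prey at levels: G 1, J 1, E 1 → level 3.
A eats H (level 3); other prey at levels: G 1, J 1, E 1 → level 4.
C eats A (level 4); other prey at levels: I 2, F 4 → level 5.

Trophic level 5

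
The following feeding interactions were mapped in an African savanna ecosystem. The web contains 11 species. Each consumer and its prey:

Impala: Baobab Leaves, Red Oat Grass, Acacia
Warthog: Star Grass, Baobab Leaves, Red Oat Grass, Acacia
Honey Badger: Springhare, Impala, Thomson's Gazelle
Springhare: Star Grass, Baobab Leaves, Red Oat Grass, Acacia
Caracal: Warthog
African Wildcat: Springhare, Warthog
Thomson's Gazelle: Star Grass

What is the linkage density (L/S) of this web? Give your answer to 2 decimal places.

L/S = 1.64

There are L = 18 links among S = 11 species.
L/S = 18/11 = 1.6364 ≈ 1.64.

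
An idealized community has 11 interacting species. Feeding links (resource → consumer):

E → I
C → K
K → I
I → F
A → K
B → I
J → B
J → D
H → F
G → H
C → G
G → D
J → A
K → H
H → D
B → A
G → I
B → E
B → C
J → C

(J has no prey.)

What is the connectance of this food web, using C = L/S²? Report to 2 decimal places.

C = 0.17

The web has S = 11 species and L = 20 feeding links.
C = L / S² = 20 / 121 = 0.1653 ≈ 0.17.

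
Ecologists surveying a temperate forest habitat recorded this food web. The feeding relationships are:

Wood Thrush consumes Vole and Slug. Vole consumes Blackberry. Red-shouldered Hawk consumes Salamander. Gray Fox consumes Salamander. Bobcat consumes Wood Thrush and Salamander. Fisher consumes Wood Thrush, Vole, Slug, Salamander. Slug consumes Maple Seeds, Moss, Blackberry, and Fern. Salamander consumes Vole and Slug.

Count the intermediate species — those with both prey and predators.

Intermediate species (has both prey and predators): Vole, Slug, Salamander, Wood Thrush.
Count: 4.

4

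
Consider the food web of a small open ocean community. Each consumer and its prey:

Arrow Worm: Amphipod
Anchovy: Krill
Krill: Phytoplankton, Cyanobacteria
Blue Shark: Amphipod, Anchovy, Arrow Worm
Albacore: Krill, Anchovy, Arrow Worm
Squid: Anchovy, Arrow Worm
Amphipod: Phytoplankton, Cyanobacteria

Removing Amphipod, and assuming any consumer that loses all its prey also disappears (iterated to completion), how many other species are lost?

1

Remove Amphipod.
Round 1: Arrow Worm (all prey gone) → extinct.
No further losses. Total secondary extinctions: 1.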